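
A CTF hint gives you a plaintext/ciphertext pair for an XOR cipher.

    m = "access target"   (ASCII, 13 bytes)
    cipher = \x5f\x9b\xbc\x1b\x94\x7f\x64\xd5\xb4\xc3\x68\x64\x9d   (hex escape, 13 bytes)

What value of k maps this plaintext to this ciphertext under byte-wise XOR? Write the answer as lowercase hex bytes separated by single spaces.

3e f8 df 7e e7 0c 44 a1 d5 b1 0f 01 e9

Since cipher = m ⊕ k, XORing both sides with m gives k = m ⊕ cipher.
61 ⊕ 5f = 3e
63 ⊕ 9b = f8
63 ⊕ bc = df
65 ⊕ 1b = 7e
73 ⊕ 94 = e7
73 ⊕ 7f = 0c
20 ⊕ 64 = 44
74 ⊕ d5 = a1
61 ⊕ b4 = d5
72 ⊕ c3 = b1
67 ⊕ 68 = 0f
65 ⊕ 64 = 01
74 ⊕ 9d = e9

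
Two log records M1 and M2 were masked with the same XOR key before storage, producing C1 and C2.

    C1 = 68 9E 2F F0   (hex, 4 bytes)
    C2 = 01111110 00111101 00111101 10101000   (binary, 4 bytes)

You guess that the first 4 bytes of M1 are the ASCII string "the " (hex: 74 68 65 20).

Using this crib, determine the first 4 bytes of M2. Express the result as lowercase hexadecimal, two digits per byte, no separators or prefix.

62cb7778

First, C1 ⊕ C2 = (M1 ⊕ K) ⊕ (M2 ⊕ K) = M1 ⊕ M2, so the key drops out. Then M2 = (M1 ⊕ M2) ⊕ M1 over the first 4 bytes.
byte 0: (68 ^ 7e) ^ 74 = 16 ^ 74 = 62
byte 1: (9e ^ 3d) ^ 68 = a3 ^ 68 = cb
byte 2: (2f ^ 3d) ^ 65 = 12 ^ 65 = 77
byte 3: (f0 ^ a8) ^ 20 = 58 ^ 20 = 78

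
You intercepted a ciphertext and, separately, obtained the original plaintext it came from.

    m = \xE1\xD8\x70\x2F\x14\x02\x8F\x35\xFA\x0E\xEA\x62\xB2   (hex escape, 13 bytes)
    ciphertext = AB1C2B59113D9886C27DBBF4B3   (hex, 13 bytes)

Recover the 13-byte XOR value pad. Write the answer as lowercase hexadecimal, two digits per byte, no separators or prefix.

Since ciphertext = m ⊕ pad, XORing both sides with m gives pad = m ⊕ ciphertext.
e1 xor ab = 4a
d8 xor 1c = c4
70 xor 2b = 5b
2f xor 59 = 76
14 xor 11 = 05
02 xor 3d = 3f
8f xor 98 = 17
35 xor 86 = b3
fa xor c2 = 38
0e xor 7d = 73
ea xor bb = 51
62 xor f4 = 96
b2 xor b3 = 01

4ac45b76053f17b33873519601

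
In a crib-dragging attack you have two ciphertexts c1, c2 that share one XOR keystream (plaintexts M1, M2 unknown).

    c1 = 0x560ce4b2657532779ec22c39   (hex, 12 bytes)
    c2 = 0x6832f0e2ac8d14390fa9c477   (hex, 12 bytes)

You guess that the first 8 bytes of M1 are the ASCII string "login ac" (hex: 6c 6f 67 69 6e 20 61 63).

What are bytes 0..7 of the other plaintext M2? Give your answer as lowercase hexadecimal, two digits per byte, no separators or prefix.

52517339a7d8472d

First, c1 ⊕ c2 = (M1 ⊕ K) ⊕ (M2 ⊕ K) = M1 ⊕ M2, so the key drops out. Then M2 = (M1 ⊕ M2) ⊕ M1 over the first 8 bytes.
byte 0: (56 ^ 68) ^ 6c = 3e ^ 6c = 52
byte 1: (0c ^ 32) ^ 6f = 3e ^ 6f = 51
byte 2: (e4 ^ f0) ^ 67 = 14 ^ 67 = 73
byte 3: (b2 ^ e2) ^ 69 = 50 ^ 69 = 39
byte 4: (65 ^ ac) ^ 6e = c9 ^ 6e = a7
byte 5: (75 ^ 8d) ^ 20 = f8 ^ 20 = d8
byte 6: (32 ^ 14) ^ 61 = 26 ^ 61 = 47
byte 7: (77 ^ 39) ^ 63 = 4e ^ 63 = 2d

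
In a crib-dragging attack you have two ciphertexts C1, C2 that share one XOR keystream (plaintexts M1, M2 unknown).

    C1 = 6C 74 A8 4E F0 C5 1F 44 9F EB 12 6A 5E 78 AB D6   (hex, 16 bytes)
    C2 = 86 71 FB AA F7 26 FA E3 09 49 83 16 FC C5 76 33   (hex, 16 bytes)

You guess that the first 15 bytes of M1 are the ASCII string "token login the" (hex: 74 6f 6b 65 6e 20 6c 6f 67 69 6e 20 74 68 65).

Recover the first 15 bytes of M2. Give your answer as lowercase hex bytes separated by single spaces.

First, C1 ⊕ C2 = (M1 ⊕ K) ⊕ (M2 ⊕ K) = M1 ⊕ M2, so the key drops out. Then M2 = (M1 ⊕ M2) ⊕ M1 over the first 15 bytes.
byte 0: (6c XOR 86) XOR 74 = ea XOR 74 = 9e
byte 1: (74 XOR 71) XOR 6f = 05 XOR 6f = 6a
byte 2: (a8 XOR fb) XOR 6b = 53 XOR 6b = 38
byte 3: (4e XOR aa) XOR 65 = e4 XOR 65 = 81
byte 4: (f0 XOR f7) XOR 6e = 07 XOR 6e = 69
byte 5: (c5 XOR 26) XOR 20 = e3 XOR 20 = c3
byte 6: (1f XOR fa) XOR 6c = e5 XOR 6c = 89
byte 7: (44 XOR e3) XOR 6f = a7 XOR 6f = c8
byte 8: (9f XOR 09) XOR 67 = 96 XOR 67 = f1
byte 9: (eb XOR 49) XOR 69 = a2 XOR 69 = cb
byte 10: (12 XOR 83) XOR 6e = 91 XOR 6e = ff
byte 11: (6a XOR 16) XOR 20 = 7c XOR 20 = 5c
byte 12: (5e XOR fc) XOR 74 = a2 XOR 74 = d6
byte 13: (78 XOR c5) XOR 68 = bd XOR 68 = d5
byte 14: (ab XOR 76) XOR 65 = dd XOR 65 = b8

9e 6a 38 81 69 c3 89 c8 f1 cb ff 5c d6 d5 b8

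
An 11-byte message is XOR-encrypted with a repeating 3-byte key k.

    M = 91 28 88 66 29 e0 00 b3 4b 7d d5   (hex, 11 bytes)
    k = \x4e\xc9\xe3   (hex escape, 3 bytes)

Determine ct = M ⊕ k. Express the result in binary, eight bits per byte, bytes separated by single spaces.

The 3-byte key repeats, so the effective keystream is 4e c9 e3 4e c9 e3 4e c9 e3 4e c9.
byte 0: 91 xor 4e = df
byte 1: 28 xor c9 = e1
byte 2: 88 xor e3 = 6b
byte 3: 66 xor 4e = 28
byte 4: 29 xor c9 = e0
byte 5: e0 xor e3 = 03
byte 6: 00 xor 4e = 4e
byte 7: b3 xor c9 = 7a
byte 8: 4b xor e3 = a8
byte 9: 7d xor 4e = 33
byte 10: d5 xor c9 = 1c

11011111 11100001 01101011 00101000 11100000 00000011 01001110 01111010 10101000 00110011 00011100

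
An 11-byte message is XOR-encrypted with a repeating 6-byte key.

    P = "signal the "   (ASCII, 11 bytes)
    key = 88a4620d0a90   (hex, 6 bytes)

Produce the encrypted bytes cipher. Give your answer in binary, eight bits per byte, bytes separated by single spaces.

The 6-byte key repeats, so the effective keystream is 88 a4 62 0d 0a 90 88 a4 62 0d 0a.
byte 0: 01110011 XOR 10001000 = 11111011
byte 1: 01101001 XOR 10100100 = 11001101
byte 2: 01100111 XOR 01100010 = 00000101
byte 3: 01101110 XOR 00001101 = 01100011
byte 4: 01100001 XOR 00001010 = 01101011
byte 5: 01101100 XOR 10010000 = 11111100
byte 6: 00100000 XOR 10001000 = 10101000
byte 7: 01110100 XOR 10100100 = 11010000
byte 8: 01101000 XOR 01100010 = 00001010
byte 9: 01100101 XOR 00001101 = 01101000
byte 10: 00100000 XOR 00001010 = 00101010

11111011 11001101 00000101 01100011 01101011 11111100 10101000 11010000 00001010 01101000 00101010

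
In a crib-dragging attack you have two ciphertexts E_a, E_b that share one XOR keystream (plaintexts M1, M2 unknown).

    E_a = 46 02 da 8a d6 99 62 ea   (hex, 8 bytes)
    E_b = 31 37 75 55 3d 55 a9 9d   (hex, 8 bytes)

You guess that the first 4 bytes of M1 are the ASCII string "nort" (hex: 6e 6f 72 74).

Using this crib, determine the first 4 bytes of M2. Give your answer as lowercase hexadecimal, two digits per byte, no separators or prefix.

First, E_a ⊕ E_b = (M1 ⊕ K) ⊕ (M2 ⊕ K) = M1 ⊕ M2, so the key drops out. Then M2 = (M1 ⊕ M2) ⊕ M1 over the first 4 bytes.
byte 0: (46 xor 31) xor 6e = 77 xor 6e = 19
byte 1: (02 xor 37) xor 6f = 35 xor 6f = 5a
byte 2: (da xor 75) xor 72 = af xor 72 = dd
byte 3: (8a xor 55) xor 74 = df xor 74 = ab

195addab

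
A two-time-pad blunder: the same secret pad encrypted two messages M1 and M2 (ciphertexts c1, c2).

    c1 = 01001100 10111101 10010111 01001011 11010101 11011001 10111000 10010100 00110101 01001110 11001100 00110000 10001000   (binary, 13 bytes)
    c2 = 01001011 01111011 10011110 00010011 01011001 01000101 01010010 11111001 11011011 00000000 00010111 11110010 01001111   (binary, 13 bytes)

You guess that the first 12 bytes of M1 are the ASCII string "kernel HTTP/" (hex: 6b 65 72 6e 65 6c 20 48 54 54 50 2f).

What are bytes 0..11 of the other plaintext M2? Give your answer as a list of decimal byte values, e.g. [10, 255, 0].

[108, 163, 123, 54, 233, 240, 202, 37, 186, 26, 139, 237]

First, c1 ⊕ c2 = (M1 ⊕ K) ⊕ (M2 ⊕ K) = M1 ⊕ M2, so the key drops out. Then M2 = (M1 ⊕ M2) ⊕ M1 over the first 12 bytes.
byte 0: (4c XOR 4b) XOR 6b = 07 XOR 6b = 6c
byte 1: (bd XOR 7b) XOR 65 = c6 XOR 65 = a3
byte 2: (97 XOR 9e) XOR 72 = 09 XOR 72 = 7b
byte 3: (4b XOR 13) XOR 6e = 58 XOR 6e = 36
byte 4: (d5 XOR 59) XOR 65 = 8c XOR 65 = e9
byte 5: (d9 XOR 45) XOR 6c = 9c XOR 6c = f0
byte 6: (b8 XOR 52) XOR 20 = ea XOR 20 = ca
byte 7: (94 XOR f9) XOR 48 = 6d XOR 48 = 25
byte 8: (35 XOR db) XOR 54 = ee XOR 54 = ba
byte 9: (4e XOR 00) XOR 54 = 4e XOR 54 = 1a
byte 10: (cc XOR 17) XOR 50 = db XOR 50 = 8b
byte 11: (30 XOR f2) XOR 2f = c2 XOR 2f = ed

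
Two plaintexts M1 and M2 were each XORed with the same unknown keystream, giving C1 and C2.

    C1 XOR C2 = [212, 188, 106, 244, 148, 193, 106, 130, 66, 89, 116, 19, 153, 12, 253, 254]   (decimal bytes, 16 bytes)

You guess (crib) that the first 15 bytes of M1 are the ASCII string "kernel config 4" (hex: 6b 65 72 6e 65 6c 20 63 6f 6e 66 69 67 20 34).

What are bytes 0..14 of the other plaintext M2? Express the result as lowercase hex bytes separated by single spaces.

Since C1 ⊕ C2 = M1 ⊕ M2, XORing with the guessed M1 bytes yields the corresponding M2 bytes: M2 = (C1 ⊕ C2) ⊕ M1.
byte 0: 212 XOR 107 = 191
byte 1: 188 XOR 101 = 217
byte 2: 106 XOR 114 =  24
byte 3: 244 XOR 110 = 154
byte 4: 148 XOR 101 = 241
byte 5: 193 XOR 108 = 173
byte 6: 106 XOR  32 =  74
byte 7: 130 XOR  99 = 225
byte 8:  66 XOR 111 =  45
byte 9:  89 XOR 110 =  55
byte 10: 116 XOR 102 =  18
byte 11:  19 XOR 105 = 122
byte 12: 153 XOR 103 = 254
byte 13:  12 XOR  32 =  44
byte 14: 253 XOR  52 = 201

bf d9 18 9a f1 ad 4a e1 2d 37 12 7a fe 2c c9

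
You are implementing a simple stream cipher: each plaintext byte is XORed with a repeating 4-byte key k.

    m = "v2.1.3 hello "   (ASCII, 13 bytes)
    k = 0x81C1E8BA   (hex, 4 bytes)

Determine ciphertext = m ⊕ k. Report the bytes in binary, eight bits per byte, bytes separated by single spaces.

11110111 11110011 11000110 10001011 10101111 11110010 11001000 11010010 11100100 10101101 10000100 11010101 10100001

The 4-byte key repeats, so the effective keystream is 81 c1 e8 ba 81 c1 e8 ba 81 c1 e8 ba 81.
byte 0: 76 ⊕ 81 = f7
byte 1: 32 ⊕ c1 = f3
byte 2: 2e ⊕ e8 = c6
byte 3: 31 ⊕ ba = 8b
byte 4: 2e ⊕ 81 = af
byte 5: 33 ⊕ c1 = f2
byte 6: 20 ⊕ e8 = c8
byte 7: 68 ⊕ ba = d2
byte 8: 65 ⊕ 81 = e4
byte 9: 6c ⊕ c1 = ad
byte 10: 6c ⊕ e8 = 84
byte 11: 6f ⊕ ba = d5
byte 12: 20 ⊕ 81 = a1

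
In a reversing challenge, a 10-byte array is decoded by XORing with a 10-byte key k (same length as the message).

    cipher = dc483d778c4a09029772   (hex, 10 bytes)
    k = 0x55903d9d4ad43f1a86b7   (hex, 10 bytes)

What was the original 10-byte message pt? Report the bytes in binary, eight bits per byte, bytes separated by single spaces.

XOR is its own inverse, so applying the key byte-wise gives the result directly.
byte 0: dc xor 55 = 89
byte 1: 48 xor 90 = d8
byte 2: 3d xor 3d = 00
byte 3: 77 xor 9d = ea
byte 4: 8c xor 4a = c6
byte 5: 4a xor d4 = 9e
byte 6: 09 xor 3f = 36
byte 7: 02 xor 1a = 18
byte 8: 97 xor 86 = 11
byte 9: 72 xor b7 = c5

10001001 11011000 00000000 11101010 11000110 10011110 00110110 00011000 00010001 11000101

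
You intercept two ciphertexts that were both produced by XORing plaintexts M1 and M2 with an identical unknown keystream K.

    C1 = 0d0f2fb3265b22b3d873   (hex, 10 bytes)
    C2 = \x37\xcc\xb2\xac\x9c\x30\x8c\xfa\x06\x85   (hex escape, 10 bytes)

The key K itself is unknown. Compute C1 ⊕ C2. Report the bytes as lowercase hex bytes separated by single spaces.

C1 ⊕ C2 = (M1 ⊕ K) ⊕ (M2 ⊕ K) = M1 ⊕ M2 — the shared key cancels under XOR.
0d XOR 37 = 3a
0f XOR cc = c3
2f XOR b2 = 9d
b3 XOR ac = 1f
26 XOR 9c = ba
5b XOR 30 = 6b
22 XOR 8c = ae
b3 XOR fa = 49
d8 XOR 06 = de
73 XOR 85 = f6

3a c3 9d 1f ba 6b ae 49 de f6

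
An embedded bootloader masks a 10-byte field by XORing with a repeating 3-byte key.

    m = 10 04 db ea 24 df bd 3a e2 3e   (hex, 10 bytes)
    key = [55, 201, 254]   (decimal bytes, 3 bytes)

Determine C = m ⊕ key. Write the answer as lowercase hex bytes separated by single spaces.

The 3-byte key repeats, so the effective keystream is 37 c9 fe 37 c9 fe 37 c9 fe 37.
byte 0: 10 ^ 37 = 27
byte 1: 04 ^ c9 = cd
byte 2: db ^ fe = 25
byte 3: ea ^ 37 = dd
byte 4: 24 ^ c9 = ed
byte 5: df ^ fe = 21
byte 6: bd ^ 37 = 8a
byte 7: 3a ^ c9 = f3
byte 8: e2 ^ fe = 1c
byte 9: 3e ^ 37 = 09

27 cd 25 dd ed 21 8a f3 1c 09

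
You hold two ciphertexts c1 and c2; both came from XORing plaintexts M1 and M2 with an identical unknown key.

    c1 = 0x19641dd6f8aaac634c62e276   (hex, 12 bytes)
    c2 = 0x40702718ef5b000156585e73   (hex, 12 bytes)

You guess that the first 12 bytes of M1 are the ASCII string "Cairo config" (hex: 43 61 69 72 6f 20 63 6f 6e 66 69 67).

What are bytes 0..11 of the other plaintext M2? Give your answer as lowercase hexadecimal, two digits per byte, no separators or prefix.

First, c1 ⊕ c2 = (M1 ⊕ K) ⊕ (M2 ⊕ K) = M1 ⊕ M2, so the key drops out. Then M2 = (M1 ⊕ M2) ⊕ M1 over the first 12 bytes.
byte 0: (19 ^ 40) ^ 43 = 59 ^ 43 = 1a
byte 1: (64 ^ 70) ^ 61 = 14 ^ 61 = 75
byte 2: (1d ^ 27) ^ 69 = 3a ^ 69 = 53
byte 3: (d6 ^ 18) ^ 72 = ce ^ 72 = bc
byte 4: (f8 ^ ef) ^ 6f = 17 ^ 6f = 78
byte 5: (aa ^ 5b) ^ 20 = f1 ^ 20 = d1
byte 6: (ac ^ 00) ^ 63 = ac ^ 63 = cf
byte 7: (63 ^ 01) ^ 6f = 62 ^ 6f = 0d
byte 8: (4c ^ 56) ^ 6e = 1a ^ 6e = 74
byte 9: (62 ^ 58) ^ 66 = 3a ^ 66 = 5c
byte 10: (e2 ^ 5e) ^ 69 = bc ^ 69 = d5
byte 11: (76 ^ 73) ^ 67 = 05 ^ 67 = 62

1a7553bc78d1cf0d745cd562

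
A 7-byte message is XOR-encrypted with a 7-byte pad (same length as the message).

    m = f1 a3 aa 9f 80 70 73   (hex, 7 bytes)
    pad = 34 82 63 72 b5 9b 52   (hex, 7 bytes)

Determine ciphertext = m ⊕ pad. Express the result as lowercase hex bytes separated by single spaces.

f1 xor 34 = c5
a3 xor 82 = 21
aa xor 63 = c9
9f xor 72 = ed
80 xor b5 = 35
70 xor 9b = eb
73 xor 52 = 21

c5 21 c9 ed 35 eb 21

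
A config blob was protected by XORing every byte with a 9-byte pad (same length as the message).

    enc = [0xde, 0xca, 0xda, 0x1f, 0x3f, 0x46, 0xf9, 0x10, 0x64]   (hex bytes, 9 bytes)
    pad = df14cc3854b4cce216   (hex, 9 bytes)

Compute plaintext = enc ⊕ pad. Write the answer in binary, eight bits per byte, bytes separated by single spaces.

00000001 11011110 00010110 00100111 01101011 11110010 00110101 11110010 01110010

XOR is its own inverse, so applying the key byte-wise gives the result directly.
byte 0: de xor df = 01
byte 1: ca xor 14 = de
byte 2: da xor cc = 16
byte 3: 1f xor 38 = 27
byte 4: 3f xor 54 = 6b
byte 5: 46 xor b4 = f2
byte 6: f9 xor cc = 35
byte 7: 10 xor e2 = f2
byte 8: 64 xor 16 = 72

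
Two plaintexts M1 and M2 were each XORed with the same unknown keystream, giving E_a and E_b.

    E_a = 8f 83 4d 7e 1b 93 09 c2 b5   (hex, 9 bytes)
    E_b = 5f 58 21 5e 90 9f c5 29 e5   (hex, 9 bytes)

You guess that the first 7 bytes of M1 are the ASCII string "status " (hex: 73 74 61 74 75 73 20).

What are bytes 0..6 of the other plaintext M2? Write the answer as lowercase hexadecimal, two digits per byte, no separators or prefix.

First, E_a ⊕ E_b = (M1 ⊕ K) ⊕ (M2 ⊕ K) = M1 ⊕ M2, so the key drops out. Then M2 = (M1 ⊕ M2) ⊕ M1 over the first 7 bytes.
byte 0: (8f XOR 5f) XOR 73 = d0 XOR 73 = a3
byte 1: (83 XOR 58) XOR 74 = db XOR 74 = af
byte 2: (4d XOR 21) XOR 61 = 6c XOR 61 = 0d
byte 3: (7e XOR 5e) XOR 74 = 20 XOR 74 = 54
byte 4: (1b XOR 90) XOR 75 = 8b XOR 75 = fe
byte 5: (93 XOR 9f) XOR 73 = 0c XOR 73 = 7f
byte 6: (09 XOR c5) XOR 20 = cc XOR 20 = ec

a3af0d54fe7fec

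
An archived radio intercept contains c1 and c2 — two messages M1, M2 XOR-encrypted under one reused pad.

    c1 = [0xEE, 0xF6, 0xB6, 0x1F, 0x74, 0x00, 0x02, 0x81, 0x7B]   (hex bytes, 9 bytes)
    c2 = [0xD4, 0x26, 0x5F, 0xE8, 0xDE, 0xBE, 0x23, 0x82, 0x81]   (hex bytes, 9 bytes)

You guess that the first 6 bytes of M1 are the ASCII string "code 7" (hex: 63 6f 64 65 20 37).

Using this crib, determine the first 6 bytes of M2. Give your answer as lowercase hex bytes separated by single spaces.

First, c1 ⊕ c2 = (M1 ⊕ K) ⊕ (M2 ⊕ K) = M1 ⊕ M2, so the key drops out. Then M2 = (M1 ⊕ M2) ⊕ M1 over the first 6 bytes.
byte 0: (ee xor d4) xor 63 = 3a xor 63 = 59
byte 1: (f6 xor 26) xor 6f = d0 xor 6f = bf
byte 2: (b6 xor 5f) xor 64 = e9 xor 64 = 8d
byte 3: (1f xor e8) xor 65 = f7 xor 65 = 92
byte 4: (74 xor de) xor 20 = aa xor 20 = 8a
byte 5: (00 xor be) xor 37 = be xor 37 = 89

59 bf 8d 92 8a 89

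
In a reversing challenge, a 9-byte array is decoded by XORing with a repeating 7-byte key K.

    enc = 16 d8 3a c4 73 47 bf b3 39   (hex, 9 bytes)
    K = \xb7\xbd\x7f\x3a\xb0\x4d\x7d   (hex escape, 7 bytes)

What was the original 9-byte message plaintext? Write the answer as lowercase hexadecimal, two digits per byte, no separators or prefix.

a16545fec30ac20484

The 7-byte key repeats, so the effective keystream is b7 bd 7f 3a b0 4d 7d b7 bd.
byte 0: 16 ⊕ b7 = a1
byte 1: d8 ⊕ bd = 65
byte 2: 3a ⊕ 7f = 45
byte 3: c4 ⊕ 3a = fe
byte 4: 73 ⊕ b0 = c3
byte 5: 47 ⊕ 4d = 0a
byte 6: bf ⊕ 7d = c2
byte 7: b3 ⊕ b7 = 04
byte 8: 39 ⊕ bd = 84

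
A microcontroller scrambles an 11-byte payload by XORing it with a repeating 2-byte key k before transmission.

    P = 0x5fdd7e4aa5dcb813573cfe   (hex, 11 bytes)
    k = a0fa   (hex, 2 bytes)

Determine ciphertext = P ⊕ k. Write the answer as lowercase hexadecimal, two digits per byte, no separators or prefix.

The 2-byte key repeats, so the effective keystream is a0 fa a0 fa a0 fa a0 fa a0 fa a0.
byte 0: 5f ^ a0 = ff
byte 1: dd ^ fa = 27
byte 2: 7e ^ a0 = de
byte 3: 4a ^ fa = b0
byte 4: a5 ^ a0 = 05
byte 5: dc ^ fa = 26
byte 6: b8 ^ a0 = 18
byte 7: 13 ^ fa = e9
byte 8: 57 ^ a0 = f7
byte 9: 3c ^ fa = c6
byte 10: fe ^ a0 = 5e

ff27deb0052618e9f7c65e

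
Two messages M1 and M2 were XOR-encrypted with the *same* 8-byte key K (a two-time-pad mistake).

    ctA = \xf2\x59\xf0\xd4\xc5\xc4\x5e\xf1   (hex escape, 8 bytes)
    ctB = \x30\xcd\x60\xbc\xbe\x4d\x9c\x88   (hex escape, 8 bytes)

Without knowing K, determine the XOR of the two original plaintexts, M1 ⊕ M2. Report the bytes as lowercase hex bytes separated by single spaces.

ctA ⊕ ctB = (M1 ⊕ K) ⊕ (M2 ⊕ K) = M1 ⊕ M2 — the shared key cancels under XOR.
byte 0: 11110010 xor 00110000 = 11000010
byte 1: 01011001 xor 11001101 = 10010100
byte 2: 11110000 xor 01100000 = 10010000
byte 3: 11010100 xor 10111100 = 01101000
byte 4: 11000101 xor 10111110 = 01111011
byte 5: 11000100 xor 01001101 = 10001001
byte 6: 01011110 xor 10011100 = 11000010
byte 7: 11110001 xor 10001000 = 01111001

c2 94 90 68 7b 89 c2 79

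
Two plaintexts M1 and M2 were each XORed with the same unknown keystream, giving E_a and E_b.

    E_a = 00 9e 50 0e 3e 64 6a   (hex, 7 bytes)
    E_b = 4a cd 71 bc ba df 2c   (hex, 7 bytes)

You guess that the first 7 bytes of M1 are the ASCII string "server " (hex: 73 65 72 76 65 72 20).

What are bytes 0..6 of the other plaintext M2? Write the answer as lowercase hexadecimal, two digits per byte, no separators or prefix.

393653c4e1c966

First, E_a ⊕ E_b = (M1 ⊕ K) ⊕ (M2 ⊕ K) = M1 ⊕ M2, so the key drops out. Then M2 = (M1 ⊕ M2) ⊕ M1 over the first 7 bytes.
byte 0: (00 XOR 4a) XOR 73 = 4a XOR 73 = 39
byte 1: (9e XOR cd) XOR 65 = 53 XOR 65 = 36
byte 2: (50 XOR 71) XOR 72 = 21 XOR 72 = 53
byte 3: (0e XOR bc) XOR 76 = b2 XOR 76 = c4
byte 4: (3e XOR ba) XOR 65 = 84 XOR 65 = e1
byte 5: (64 XOR df) XOR 72 = bb XOR 72 = c9
byte 6: (6a XOR 2c) XOR 20 = 46 XOR 20 = 66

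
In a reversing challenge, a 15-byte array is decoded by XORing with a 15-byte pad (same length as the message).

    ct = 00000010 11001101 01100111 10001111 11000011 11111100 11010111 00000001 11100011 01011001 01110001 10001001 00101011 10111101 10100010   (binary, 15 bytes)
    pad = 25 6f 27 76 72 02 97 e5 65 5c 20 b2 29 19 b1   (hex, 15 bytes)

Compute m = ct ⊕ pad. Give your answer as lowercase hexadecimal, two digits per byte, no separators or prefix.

27a240f9b1fe40e48605513b02a413

XOR is its own inverse, so applying the key byte-wise gives the result directly.
02 ⊕ 25 = 27
cd ⊕ 6f = a2
67 ⊕ 27 = 40
8f ⊕ 76 = f9
c3 ⊕ 72 = b1
fc ⊕ 02 = fe
d7 ⊕ 97 = 40
01 ⊕ e5 = e4
e3 ⊕ 65 = 86
59 ⊕ 5c = 05
71 ⊕ 20 = 51
89 ⊕ b2 = 3b
2b ⊕ 29 = 02
bd ⊕ 19 = a4
a2 ⊕ b1 = 13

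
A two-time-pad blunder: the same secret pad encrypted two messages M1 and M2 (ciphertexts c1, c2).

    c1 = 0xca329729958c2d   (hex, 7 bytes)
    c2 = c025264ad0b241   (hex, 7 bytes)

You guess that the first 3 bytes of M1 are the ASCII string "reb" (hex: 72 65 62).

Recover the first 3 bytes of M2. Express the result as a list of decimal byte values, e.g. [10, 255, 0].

[120, 114, 211]

First, c1 ⊕ c2 = (M1 ⊕ K) ⊕ (M2 ⊕ K) = M1 ⊕ M2, so the key drops out. Then M2 = (M1 ⊕ M2) ⊕ M1 over the first 3 bytes.
byte 0: (ca xor c0) xor 72 = 0a xor 72 = 78
byte 1: (32 xor 25) xor 65 = 17 xor 65 = 72
byte 2: (97 xor 26) xor 62 = b1 xor 62 = d3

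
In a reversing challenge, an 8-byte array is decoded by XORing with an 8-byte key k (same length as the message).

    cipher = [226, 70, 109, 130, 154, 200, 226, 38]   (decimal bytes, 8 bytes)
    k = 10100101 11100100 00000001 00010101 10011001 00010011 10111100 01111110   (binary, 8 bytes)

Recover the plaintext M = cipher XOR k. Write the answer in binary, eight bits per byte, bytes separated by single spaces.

e2 ^ a5 = 47
46 ^ e4 = a2
6d ^ 01 = 6c
82 ^ 15 = 97
9a ^ 99 = 03
c8 ^ 13 = db
e2 ^ bc = 5e
26 ^ 7e = 58

01000111 10100010 01101100 10010111 00000011 11011011 01011110 01011000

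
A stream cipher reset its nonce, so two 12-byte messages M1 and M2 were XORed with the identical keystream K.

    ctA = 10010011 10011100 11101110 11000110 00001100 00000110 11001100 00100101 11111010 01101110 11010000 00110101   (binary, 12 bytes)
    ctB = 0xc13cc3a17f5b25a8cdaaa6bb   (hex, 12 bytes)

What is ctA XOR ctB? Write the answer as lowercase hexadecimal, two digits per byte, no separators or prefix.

ctA ⊕ ctB = (M1 ⊕ K) ⊕ (M2 ⊕ K) = M1 ⊕ M2 — the shared key cancels under XOR.
93 XOR c1 = 52
9c XOR 3c = a0
ee XOR c3 = 2d
c6 XOR a1 = 67
0c XOR 7f = 73
06 XOR 5b = 5d
cc XOR 25 = e9
25 XOR a8 = 8d
fa XOR cd = 37
6e XOR aa = c4
d0 XOR a6 = 76
35 XOR bb = 8e

52a02d67735de98d37c4768e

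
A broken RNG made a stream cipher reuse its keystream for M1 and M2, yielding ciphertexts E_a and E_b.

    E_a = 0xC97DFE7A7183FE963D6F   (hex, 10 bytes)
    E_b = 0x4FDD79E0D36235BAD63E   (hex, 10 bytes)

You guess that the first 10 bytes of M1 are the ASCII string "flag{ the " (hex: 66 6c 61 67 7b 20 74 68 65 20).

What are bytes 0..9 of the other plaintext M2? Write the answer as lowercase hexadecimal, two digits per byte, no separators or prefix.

First, E_a ⊕ E_b = (M1 ⊕ K) ⊕ (M2 ⊕ K) = M1 ⊕ M2, so the key drops out. Then M2 = (M1 ⊕ M2) ⊕ M1 over the first 10 bytes.
byte 0: (c9 ⊕ 4f) ⊕ 66 = 86 ⊕ 66 = e0
byte 1: (7d ⊕ dd) ⊕ 6c = a0 ⊕ 6c = cc
byte 2: (fe ⊕ 79) ⊕ 61 = 87 ⊕ 61 = e6
byte 3: (7a ⊕ e0) ⊕ 67 = 9a ⊕ 67 = fd
byte 4: (71 ⊕ d3) ⊕ 7b = a2 ⊕ 7b = d9
byte 5: (83 ⊕ 62) ⊕ 20 = e1 ⊕ 20 = c1
byte 6: (fe ⊕ 35) ⊕ 74 = cb ⊕ 74 = bf
byte 7: (96 ⊕ ba) ⊕ 68 = 2c ⊕ 68 = 44
byte 8: (3d ⊕ d6) ⊕ 65 = eb ⊕ 65 = 8e
byte 9: (6f ⊕ 3e) ⊕ 20 = 51 ⊕ 20 = 71

e0cce6fdd9c1bf448e71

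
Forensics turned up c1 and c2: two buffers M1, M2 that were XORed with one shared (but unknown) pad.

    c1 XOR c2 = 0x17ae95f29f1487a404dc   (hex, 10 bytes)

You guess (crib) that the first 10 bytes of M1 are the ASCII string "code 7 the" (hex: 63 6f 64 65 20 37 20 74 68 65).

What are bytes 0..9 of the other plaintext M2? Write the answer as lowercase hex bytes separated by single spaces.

74 c1 f1 97 bf 23 a7 d0 6c b9

Since c1 ⊕ c2 = M1 ⊕ M2, XORing with the guessed M1 bytes yields the corresponding M2 bytes: M2 = (c1 ⊕ c2) ⊕ M1.
17 ^ 63 = 74
ae ^ 6f = c1
95 ^ 64 = f1
f2 ^ 65 = 97
9f ^ 20 = bf
14 ^ 37 = 23
87 ^ 20 = a7
a4 ^ 74 = d0
04 ^ 68 = 6c
dc ^ 65 = b9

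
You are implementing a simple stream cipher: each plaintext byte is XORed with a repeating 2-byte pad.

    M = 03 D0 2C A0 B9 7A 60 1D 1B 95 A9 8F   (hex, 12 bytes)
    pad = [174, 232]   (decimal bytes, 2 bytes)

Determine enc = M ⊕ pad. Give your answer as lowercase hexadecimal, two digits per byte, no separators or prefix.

ad3882481792cef5b57d0767

The 2-byte key repeats, so the effective keystream is ae e8 ae e8 ae e8 ae e8 ae e8 ae e8.
byte 0:   3 XOR 174 = 173
byte 1: 208 XOR 232 =  56
byte 2:  44 XOR 174 = 130
byte 3: 160 XOR 232 =  72
byte 4: 185 XOR 174 =  23
byte 5: 122 XOR 232 = 146
byte 6:  96 XOR 174 = 206
byte 7:  29 XOR 232 = 245
byte 8:  27 XOR 174 = 181
byte 9: 149 XOR 232 = 125
byte 10: 169 XOR 174 =   7
byte 11: 143 XOR 232 = 103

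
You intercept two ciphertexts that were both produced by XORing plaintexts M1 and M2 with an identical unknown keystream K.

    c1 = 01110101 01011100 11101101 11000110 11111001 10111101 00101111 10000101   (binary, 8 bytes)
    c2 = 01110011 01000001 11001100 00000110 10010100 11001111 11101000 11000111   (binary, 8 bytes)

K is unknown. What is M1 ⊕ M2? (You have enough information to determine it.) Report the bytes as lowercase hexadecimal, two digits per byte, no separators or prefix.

c1 ⊕ c2 = (M1 ⊕ K) ⊕ (M2 ⊕ K) = M1 ⊕ M2 — the shared key cancels under XOR.
byte 0: 75 ⊕ 73 = 06
byte 1: 5c ⊕ 41 = 1d
byte 2: ed ⊕ cc = 21
byte 3: c6 ⊕ 06 = c0
byte 4: f9 ⊕ 94 = 6d
byte 5: bd ⊕ cf = 72
byte 6: 2f ⊕ e8 = c7
byte 7: 85 ⊕ c7 = 42

061d21c06d72c742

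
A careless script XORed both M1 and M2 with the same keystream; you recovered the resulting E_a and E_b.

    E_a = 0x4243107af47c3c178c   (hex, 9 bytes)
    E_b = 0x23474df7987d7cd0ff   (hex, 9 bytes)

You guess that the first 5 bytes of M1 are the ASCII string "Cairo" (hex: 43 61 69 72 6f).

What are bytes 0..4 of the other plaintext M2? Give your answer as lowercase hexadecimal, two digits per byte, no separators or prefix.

First, E_a ⊕ E_b = (M1 ⊕ K) ⊕ (M2 ⊕ K) = M1 ⊕ M2, so the key drops out. Then M2 = (M1 ⊕ M2) ⊕ M1 over the first 5 bytes.
byte 0: (42 ⊕ 23) ⊕ 43 = 61 ⊕ 43 = 22
byte 1: (43 ⊕ 47) ⊕ 61 = 04 ⊕ 61 = 65
byte 2: (10 ⊕ 4d) ⊕ 69 = 5d ⊕ 69 = 34
byte 3: (7a ⊕ f7) ⊕ 72 = 8d ⊕ 72 = ff
byte 4: (f4 ⊕ 98) ⊕ 6f = 6c ⊕ 6f = 03

226534ff03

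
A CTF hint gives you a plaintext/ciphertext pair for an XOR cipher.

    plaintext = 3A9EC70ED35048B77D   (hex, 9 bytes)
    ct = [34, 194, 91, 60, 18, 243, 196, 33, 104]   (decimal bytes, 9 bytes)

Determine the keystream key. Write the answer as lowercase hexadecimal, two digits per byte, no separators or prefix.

185c9c32c1a38c9615

Since ct = plaintext ⊕ key, XORing both sides with plaintext gives key = plaintext ⊕ ct.
 58 xor  34 =  24
158 xor 194 =  92
199 xor  91 = 156
 14 xor  60 =  50
211 xor  18 = 193
 80 xor 243 = 163
 72 xor 196 = 140
183 xor  33 = 150
125 xor 104 =  21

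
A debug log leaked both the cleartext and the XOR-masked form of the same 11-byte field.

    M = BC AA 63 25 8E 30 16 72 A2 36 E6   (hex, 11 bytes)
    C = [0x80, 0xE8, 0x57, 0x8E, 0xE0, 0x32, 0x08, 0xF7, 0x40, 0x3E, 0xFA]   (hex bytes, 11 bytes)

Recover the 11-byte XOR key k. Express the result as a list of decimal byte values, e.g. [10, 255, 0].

[60, 66, 52, 171, 110, 2, 30, 133, 226, 8, 28]

Since C = M ⊕ k, XORing both sides with M gives k = M ⊕ C.
10111100 ⊕ 10000000 = 00111100
10101010 ⊕ 11101000 = 01000010
01100011 ⊕ 01010111 = 00110100
00100101 ⊕ 10001110 = 10101011
10001110 ⊕ 11100000 = 01101110
00110000 ⊕ 00110010 = 00000010
00010110 ⊕ 00001000 = 00011110
01110010 ⊕ 11110111 = 10000101
10100010 ⊕ 01000000 = 11100010
00110110 ⊕ 00111110 = 00001000
11100110 ⊕ 11111010 = 00011100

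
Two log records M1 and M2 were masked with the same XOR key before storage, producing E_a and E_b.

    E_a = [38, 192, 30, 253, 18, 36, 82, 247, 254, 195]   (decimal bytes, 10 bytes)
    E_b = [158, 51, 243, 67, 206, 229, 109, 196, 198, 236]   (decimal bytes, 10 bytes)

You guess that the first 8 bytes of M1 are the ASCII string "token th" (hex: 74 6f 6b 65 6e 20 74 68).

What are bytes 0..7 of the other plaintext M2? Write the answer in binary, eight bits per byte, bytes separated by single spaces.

First, E_a ⊕ E_b = (M1 ⊕ K) ⊕ (M2 ⊕ K) = M1 ⊕ M2, so the key drops out. Then M2 = (M1 ⊕ M2) ⊕ M1 over the first 8 bytes.
byte 0: (26 ⊕ 9e) ⊕ 74 = b8 ⊕ 74 = cc
byte 1: (c0 ⊕ 33) ⊕ 6f = f3 ⊕ 6f = 9c
byte 2: (1e ⊕ f3) ⊕ 6b = ed ⊕ 6b = 86
byte 3: (fd ⊕ 43) ⊕ 65 = be ⊕ 65 = db
byte 4: (12 ⊕ ce) ⊕ 6e = dc ⊕ 6e = b2
byte 5: (24 ⊕ e5) ⊕ 20 = c1 ⊕ 20 = e1
byte 6: (52 ⊕ 6d) ⊕ 74 = 3f ⊕ 74 = 4b
byte 7: (f7 ⊕ c4) ⊕ 68 = 33 ⊕ 68 = 5b

11001100 10011100 10000110 11011011 10110010 11100001 01001011 01011011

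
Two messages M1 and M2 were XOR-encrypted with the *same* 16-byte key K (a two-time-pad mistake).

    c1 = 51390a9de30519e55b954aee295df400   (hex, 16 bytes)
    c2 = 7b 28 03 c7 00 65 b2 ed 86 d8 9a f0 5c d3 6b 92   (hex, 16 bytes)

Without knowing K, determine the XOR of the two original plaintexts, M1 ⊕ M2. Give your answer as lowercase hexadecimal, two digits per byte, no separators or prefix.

2a11095ae360ab08dd4dd01e758e9f92

c1 ⊕ c2 = (M1 ⊕ K) ⊕ (M2 ⊕ K) = M1 ⊕ M2 — the shared key cancels under XOR.
51 ⊕ 7b = 2a
39 ⊕ 28 = 11
0a ⊕ 03 = 09
9d ⊕ c7 = 5a
e3 ⊕ 00 = e3
05 ⊕ 65 = 60
19 ⊕ b2 = ab
e5 ⊕ ed = 08
5b ⊕ 86 = dd
95 ⊕ d8 = 4d
4a ⊕ 9a = d0
ee ⊕ f0 = 1e
29 ⊕ 5c = 75
5d ⊕ d3 = 8e
f4 ⊕ 6b = 9f
00 ⊕ 92 = 92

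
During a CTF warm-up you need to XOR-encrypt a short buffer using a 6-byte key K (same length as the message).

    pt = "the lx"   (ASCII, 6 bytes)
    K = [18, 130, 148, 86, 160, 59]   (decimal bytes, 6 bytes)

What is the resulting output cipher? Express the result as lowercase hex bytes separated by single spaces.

74 XOR 12 = 66
68 XOR 82 = ea
65 XOR 94 = f1
20 XOR 56 = 76
6c XOR a0 = cc
78 XOR 3b = 43

66 ea f1 76 cc 43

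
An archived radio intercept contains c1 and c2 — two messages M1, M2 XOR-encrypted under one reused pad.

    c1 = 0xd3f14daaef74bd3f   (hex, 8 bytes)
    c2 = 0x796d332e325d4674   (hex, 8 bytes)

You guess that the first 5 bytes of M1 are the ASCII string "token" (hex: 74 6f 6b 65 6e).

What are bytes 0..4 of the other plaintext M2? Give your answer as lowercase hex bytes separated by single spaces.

de f3 15 e1 b3

First, c1 ⊕ c2 = (M1 ⊕ K) ⊕ (M2 ⊕ K) = M1 ⊕ M2, so the key drops out. Then M2 = (M1 ⊕ M2) ⊕ M1 over the first 5 bytes.
byte 0: (d3 XOR 79) XOR 74 = aa XOR 74 = de
byte 1: (f1 XOR 6d) XOR 6f = 9c XOR 6f = f3
byte 2: (4d XOR 33) XOR 6b = 7e XOR 6b = 15
byte 3: (aa XOR 2e) XOR 65 = 84 XOR 65 = e1
byte 4: (ef XOR 32) XOR 6e = dd XOR 6e = b3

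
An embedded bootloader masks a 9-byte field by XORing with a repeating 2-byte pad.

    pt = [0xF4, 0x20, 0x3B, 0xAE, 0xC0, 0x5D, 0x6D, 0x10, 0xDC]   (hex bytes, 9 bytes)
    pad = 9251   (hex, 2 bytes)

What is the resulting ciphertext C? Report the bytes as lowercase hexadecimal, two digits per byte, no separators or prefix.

The 2-byte key repeats, so the effective keystream is 92 51 92 51 92 51 92 51 92.
byte 0: f4 ⊕ 92 = 66
byte 1: 20 ⊕ 51 = 71
byte 2: 3b ⊕ 92 = a9
byte 3: ae ⊕ 51 = ff
byte 4: c0 ⊕ 92 = 52
byte 5: 5d ⊕ 51 = 0c
byte 6: 6d ⊕ 92 = ff
byte 7: 10 ⊕ 51 = 41
byte 8: dc ⊕ 92 = 4e

6671a9ff520cff414e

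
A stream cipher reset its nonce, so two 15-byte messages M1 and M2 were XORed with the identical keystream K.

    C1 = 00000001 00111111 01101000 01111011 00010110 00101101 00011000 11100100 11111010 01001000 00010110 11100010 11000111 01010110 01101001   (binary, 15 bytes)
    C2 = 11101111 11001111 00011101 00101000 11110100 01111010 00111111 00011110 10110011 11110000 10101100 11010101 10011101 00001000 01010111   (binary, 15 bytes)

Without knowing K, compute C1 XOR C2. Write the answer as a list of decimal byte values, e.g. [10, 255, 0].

[238, 240, 117, 83, 226, 87, 39, 250, 73, 184, 186, 55, 90, 94, 62]

C1 ⊕ C2 = (M1 ⊕ K) ⊕ (M2 ⊕ K) = M1 ⊕ M2 — the shared key cancels under XOR.
byte 0: 00000001 xor 11101111 = 11101110
byte 1: 00111111 xor 11001111 = 11110000
byte 2: 01101000 xor 00011101 = 01110101
byte 3: 01111011 xor 00101000 = 01010011
byte 4: 00010110 xor 11110100 = 11100010
byte 5: 00101101 xor 01111010 = 01010111
byte 6: 00011000 xor 00111111 = 00100111
byte 7: 11100100 xor 00011110 = 11111010
byte 8: 11111010 xor 10110011 = 01001001
byte 9: 01001000 xor 11110000 = 10111000
byte 10: 00010110 xor 10101100 = 10111010
byte 11: 11100010 xor 11010101 = 00110111
byte 12: 11000111 xor 10011101 = 01011010
byte 13: 01010110 xor 00001000 = 01011110
byte 14: 01101001 xor 01010111 = 00111110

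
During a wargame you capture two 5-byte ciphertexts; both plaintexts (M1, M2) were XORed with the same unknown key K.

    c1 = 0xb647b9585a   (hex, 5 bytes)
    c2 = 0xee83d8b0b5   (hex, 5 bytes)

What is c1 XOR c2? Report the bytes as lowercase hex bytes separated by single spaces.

58 c4 61 e8 ef

c1 ⊕ c2 = (M1 ⊕ K) ⊕ (M2 ⊕ K) = M1 ⊕ M2 — the shared key cancels under XOR.
b6 ⊕ ee = 58
47 ⊕ 83 = c4
b9 ⊕ d8 = 61
58 ⊕ b0 = e8
5a ⊕ b5 = ef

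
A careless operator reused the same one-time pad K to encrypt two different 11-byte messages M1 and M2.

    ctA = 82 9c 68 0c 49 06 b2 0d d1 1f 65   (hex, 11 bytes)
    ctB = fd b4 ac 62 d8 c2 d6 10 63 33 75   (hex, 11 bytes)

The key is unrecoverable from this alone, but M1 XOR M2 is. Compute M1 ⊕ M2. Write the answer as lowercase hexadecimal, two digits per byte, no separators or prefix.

7f28c46e91c4641db22c10

ctA ⊕ ctB = (M1 ⊕ K) ⊕ (M2 ⊕ K) = M1 ⊕ M2 — the shared key cancels under XOR.
byte 0: 130 ^ 253 = 127
byte 1: 156 ^ 180 =  40
byte 2: 104 ^ 172 = 196
byte 3:  12 ^  98 = 110
byte 4:  73 ^ 216 = 145
byte 5:   6 ^ 194 = 196
byte 6: 178 ^ 214 = 100
byte 7:  13 ^  16 =  29
byte 8: 209 ^  99 = 178
byte 9:  31 ^  51 =  44
byte 10: 101 ^ 117 =  16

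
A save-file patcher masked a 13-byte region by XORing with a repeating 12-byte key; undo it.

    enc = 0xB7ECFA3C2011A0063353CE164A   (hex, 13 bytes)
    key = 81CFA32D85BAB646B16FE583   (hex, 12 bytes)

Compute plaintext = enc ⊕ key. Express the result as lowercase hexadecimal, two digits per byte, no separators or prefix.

The 12-byte key repeats, so the effective keystream is 81 cf a3 2d 85 ba b6 46 b1 6f e5 83 81.
byte 0: 10110111 ⊕ 10000001 = 00110110
byte 1: 11101100 ⊕ 11001111 = 00100011
byte 2: 11111010 ⊕ 10100011 = 01011001
byte 3: 00111100 ⊕ 00101101 = 00010001
byte 4: 00100000 ⊕ 10000101 = 10100101
byte 5: 00010001 ⊕ 10111010 = 10101011
byte 6: 10100000 ⊕ 10110110 = 00010110
byte 7: 00000110 ⊕ 01000110 = 01000000
byte 8: 00110011 ⊕ 10110001 = 10000010
byte 9: 01010011 ⊕ 01101111 = 00111100
byte 10: 11001110 ⊕ 11100101 = 00101011
byte 11: 00010110 ⊕ 10000011 = 10010101
byte 12: 01001010 ⊕ 10000001 = 11001011

36235911a5ab1640823c2b95cb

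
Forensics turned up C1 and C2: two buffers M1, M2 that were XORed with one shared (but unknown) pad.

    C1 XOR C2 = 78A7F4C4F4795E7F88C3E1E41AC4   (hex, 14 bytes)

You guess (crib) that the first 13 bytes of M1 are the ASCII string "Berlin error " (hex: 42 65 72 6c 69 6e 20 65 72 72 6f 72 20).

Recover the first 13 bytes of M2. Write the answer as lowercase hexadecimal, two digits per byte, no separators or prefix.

Since C1 ⊕ C2 = M1 ⊕ M2, XORing with the guessed M1 bytes yields the corresponding M2 bytes: M2 = (C1 ⊕ C2) ⊕ M1.
78 ^ 42 = 3a
a7 ^ 65 = c2
f4 ^ 72 = 86
c4 ^ 6c = a8
f4 ^ 69 = 9d
79 ^ 6e = 17
5e ^ 20 = 7e
7f ^ 65 = 1a
88 ^ 72 = fa
c3 ^ 72 = b1
e1 ^ 6f = 8e
e4 ^ 72 = 96
1a ^ 20 = 3a

3ac286a89d177e1afab18e963a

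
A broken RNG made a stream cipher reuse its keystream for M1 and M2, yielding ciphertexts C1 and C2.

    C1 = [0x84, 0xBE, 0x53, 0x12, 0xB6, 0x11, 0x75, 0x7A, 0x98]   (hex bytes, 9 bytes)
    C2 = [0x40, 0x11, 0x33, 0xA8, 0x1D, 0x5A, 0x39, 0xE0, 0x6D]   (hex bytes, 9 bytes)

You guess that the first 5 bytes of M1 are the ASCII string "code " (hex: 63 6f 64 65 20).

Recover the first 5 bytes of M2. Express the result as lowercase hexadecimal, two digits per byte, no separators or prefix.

First, C1 ⊕ C2 = (M1 ⊕ K) ⊕ (M2 ⊕ K) = M1 ⊕ M2, so the key drops out. Then M2 = (M1 ⊕ M2) ⊕ M1 over the first 5 bytes.
byte 0: (84 ⊕ 40) ⊕ 63 = c4 ⊕ 63 = a7
byte 1: (be ⊕ 11) ⊕ 6f = af ⊕ 6f = c0
byte 2: (53 ⊕ 33) ⊕ 64 = 60 ⊕ 64 = 04
byte 3: (12 ⊕ a8) ⊕ 65 = ba ⊕ 65 = df
byte 4: (b6 ⊕ 1d) ⊕ 20 = ab ⊕ 20 = 8b

a7c004df8b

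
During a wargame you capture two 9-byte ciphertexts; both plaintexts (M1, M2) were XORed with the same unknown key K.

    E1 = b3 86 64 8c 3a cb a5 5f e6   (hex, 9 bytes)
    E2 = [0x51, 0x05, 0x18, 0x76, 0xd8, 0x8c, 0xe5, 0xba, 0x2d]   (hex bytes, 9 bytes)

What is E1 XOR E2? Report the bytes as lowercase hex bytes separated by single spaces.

e2 83 7c fa e2 47 40 e5 cb

E1 ⊕ E2 = (M1 ⊕ K) ⊕ (M2 ⊕ K) = M1 ⊕ M2 — the shared key cancels under XOR.
10110011 ⊕ 01010001 = 11100010
10000110 ⊕ 00000101 = 10000011
01100100 ⊕ 00011000 = 01111100
10001100 ⊕ 01110110 = 11111010
00111010 ⊕ 11011000 = 11100010
11001011 ⊕ 10001100 = 01000111
10100101 ⊕ 11100101 = 01000000
01011111 ⊕ 10111010 = 11100101
11100110 ⊕ 00101101 = 11001011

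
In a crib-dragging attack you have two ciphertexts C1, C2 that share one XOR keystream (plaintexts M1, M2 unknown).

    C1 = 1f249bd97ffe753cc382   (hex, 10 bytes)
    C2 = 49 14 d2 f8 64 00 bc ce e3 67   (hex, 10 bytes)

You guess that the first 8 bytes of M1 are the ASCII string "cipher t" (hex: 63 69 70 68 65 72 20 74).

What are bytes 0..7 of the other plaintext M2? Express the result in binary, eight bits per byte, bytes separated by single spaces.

First, C1 ⊕ C2 = (M1 ⊕ K) ⊕ (M2 ⊕ K) = M1 ⊕ M2, so the key drops out. Then M2 = (M1 ⊕ M2) ⊕ M1 over the first 8 bytes.
byte 0: (1f ⊕ 49) ⊕ 63 = 56 ⊕ 63 = 35
byte 1: (24 ⊕ 14) ⊕ 69 = 30 ⊕ 69 = 59
byte 2: (9b ⊕ d2) ⊕ 70 = 49 ⊕ 70 = 39
byte 3: (d9 ⊕ f8) ⊕ 68 = 21 ⊕ 68 = 49
byte 4: (7f ⊕ 64) ⊕ 65 = 1b ⊕ 65 = 7e
byte 5: (fe ⊕ 00) ⊕ 72 = fe ⊕ 72 = 8c
byte 6: (75 ⊕ bc) ⊕ 20 = c9 ⊕ 20 = e9
byte 7: (3c ⊕ ce) ⊕ 74 = f2 ⊕ 74 = 86

00110101 01011001 00111001 01001001 01111110 10001100 11101001 10000110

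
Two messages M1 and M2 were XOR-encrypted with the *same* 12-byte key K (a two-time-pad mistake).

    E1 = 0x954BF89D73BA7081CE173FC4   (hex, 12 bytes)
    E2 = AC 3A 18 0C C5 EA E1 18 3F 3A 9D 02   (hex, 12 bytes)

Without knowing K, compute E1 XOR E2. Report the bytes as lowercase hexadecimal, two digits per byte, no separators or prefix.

3971e091b6509199f12da2c6

E1 ⊕ E2 = (M1 ⊕ K) ⊕ (M2 ⊕ K) = M1 ⊕ M2 — the shared key cancels under XOR.
95 ^ ac = 39
4b ^ 3a = 71
f8 ^ 18 = e0
9d ^ 0c = 91
73 ^ c5 = b6
ba ^ ea = 50
70 ^ e1 = 91
81 ^ 18 = 99
ce ^ 3f = f1
17 ^ 3a = 2d
3f ^ 9d = a2
c4 ^ 02 = c6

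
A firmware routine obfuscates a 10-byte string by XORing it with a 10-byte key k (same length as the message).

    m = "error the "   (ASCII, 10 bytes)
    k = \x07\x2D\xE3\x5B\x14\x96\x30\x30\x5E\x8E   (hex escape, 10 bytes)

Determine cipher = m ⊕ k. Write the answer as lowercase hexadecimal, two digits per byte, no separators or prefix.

XOR is its own inverse, so applying the key byte-wise gives the result directly.
byte 0: 65 ^ 07 = 62
byte 1: 72 ^ 2d = 5f
byte 2: 72 ^ e3 = 91
byte 3: 6f ^ 5b = 34
byte 4: 72 ^ 14 = 66
byte 5: 20 ^ 96 = b6
byte 6: 74 ^ 30 = 44
byte 7: 68 ^ 30 = 58
byte 8: 65 ^ 5e = 3b
byte 9: 20 ^ 8e = ae

625f913466b644583bae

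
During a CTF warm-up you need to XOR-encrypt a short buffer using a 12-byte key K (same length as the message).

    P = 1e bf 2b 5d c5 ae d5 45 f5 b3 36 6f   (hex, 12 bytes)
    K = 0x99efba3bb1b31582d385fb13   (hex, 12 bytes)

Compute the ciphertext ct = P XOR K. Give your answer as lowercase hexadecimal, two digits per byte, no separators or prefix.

1e xor 99 = 87
bf xor ef = 50
2b xor ba = 91
5d xor 3b = 66
c5 xor b1 = 74
ae xor b3 = 1d
d5 xor 15 = c0
45 xor 82 = c7
f5 xor d3 = 26
b3 xor 85 = 36
36 xor fb = cd
6f xor 13 = 7c

87509166741dc0c72636cd7c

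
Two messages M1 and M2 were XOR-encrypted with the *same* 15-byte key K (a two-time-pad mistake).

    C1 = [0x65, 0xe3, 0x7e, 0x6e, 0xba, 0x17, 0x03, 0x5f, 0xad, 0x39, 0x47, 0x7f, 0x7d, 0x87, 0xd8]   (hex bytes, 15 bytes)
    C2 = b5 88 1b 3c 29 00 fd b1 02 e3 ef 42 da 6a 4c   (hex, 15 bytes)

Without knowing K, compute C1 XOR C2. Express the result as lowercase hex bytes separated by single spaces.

d0 6b 65 52 93 17 fe ee af da a8 3d a7 ed 94

C1 ⊕ C2 = (M1 ⊕ K) ⊕ (M2 ⊕ K) = M1 ⊕ M2 — the shared key cancels under XOR.
65 ⊕ b5 = d0
e3 ⊕ 88 = 6b
7e ⊕ 1b = 65
6e ⊕ 3c = 52
ba ⊕ 29 = 93
17 ⊕ 00 = 17
03 ⊕ fd = fe
5f ⊕ b1 = ee
ad ⊕ 02 = af
39 ⊕ e3 = da
47 ⊕ ef = a8
7f ⊕ 42 = 3d
7d ⊕ da = a7
87 ⊕ 6a = ed
d8 ⊕ 4c = 94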